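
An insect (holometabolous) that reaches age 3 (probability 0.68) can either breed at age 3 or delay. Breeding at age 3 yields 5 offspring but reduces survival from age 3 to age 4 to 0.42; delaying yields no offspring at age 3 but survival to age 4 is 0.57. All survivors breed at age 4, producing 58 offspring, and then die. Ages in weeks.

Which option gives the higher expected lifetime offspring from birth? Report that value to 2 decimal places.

22.48

breed at age 3: R₀ = 0.68 × (5 + 0.42 × 58) = 0.68 × 29.3600 = 19.9648
delay to age 4: R₀ = 0.68 × (0.57 × 58) = 0.68 × 33.0600 = 22.4808
Higher: delay to age 4 (22.4808).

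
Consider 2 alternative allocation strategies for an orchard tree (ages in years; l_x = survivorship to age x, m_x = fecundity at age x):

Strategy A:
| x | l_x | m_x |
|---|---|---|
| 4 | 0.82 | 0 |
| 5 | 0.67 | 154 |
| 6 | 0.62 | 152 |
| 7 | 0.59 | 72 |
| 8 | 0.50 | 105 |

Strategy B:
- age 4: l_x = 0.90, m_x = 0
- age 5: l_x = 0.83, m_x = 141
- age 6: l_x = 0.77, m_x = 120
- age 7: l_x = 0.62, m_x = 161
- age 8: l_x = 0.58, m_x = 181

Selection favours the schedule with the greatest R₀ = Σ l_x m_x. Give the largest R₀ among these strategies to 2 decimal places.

Strategy A: R₀ = 0.82×0 + 0.67×154 + 0.62×152 + 0.59×72 + 0.50×105 = 292.4000
Strategy B: R₀ = 0.90×0 + 0.83×141 + 0.77×120 + 0.62×161 + 0.58×181 = 414.2300
Highest R₀: strategy B with 414.2300.

414.23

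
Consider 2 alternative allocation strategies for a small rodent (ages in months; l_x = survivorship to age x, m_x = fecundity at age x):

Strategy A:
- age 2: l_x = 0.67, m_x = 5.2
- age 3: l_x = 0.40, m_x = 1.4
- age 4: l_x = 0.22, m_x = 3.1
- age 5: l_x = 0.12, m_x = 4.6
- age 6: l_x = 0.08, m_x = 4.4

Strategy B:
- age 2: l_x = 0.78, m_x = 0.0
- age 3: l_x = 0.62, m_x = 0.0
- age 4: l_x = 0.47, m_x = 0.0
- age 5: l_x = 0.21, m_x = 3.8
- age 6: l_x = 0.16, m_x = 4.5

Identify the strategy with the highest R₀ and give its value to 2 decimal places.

5.63

Strategy A: R₀ = 0.67×5.2 + 0.40×1.4 + 0.22×3.1 + 0.12×4.6 + 0.08×4.4 = 5.6300
Strategy B: R₀ = 0.78×0.0 + 0.62×0.0 + 0.47×0.0 + 0.21×3.8 + 0.16×4.5 = 1.5180
Highest R₀: strategy A with 5.6300.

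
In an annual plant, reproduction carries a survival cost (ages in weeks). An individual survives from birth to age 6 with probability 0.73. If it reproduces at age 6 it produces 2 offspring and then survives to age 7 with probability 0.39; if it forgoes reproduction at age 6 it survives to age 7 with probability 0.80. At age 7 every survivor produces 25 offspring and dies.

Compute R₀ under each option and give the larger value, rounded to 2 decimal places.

14.60

breed at age 6: R₀ = 0.73 × (2 + 0.39 × 25) = 0.73 × 11.7500 = 8.5775
delay to age 7: R₀ = 0.73 × (0.80 × 25) = 0.73 × 20.0000 = 14.6000
Higher: delay to age 7 (14.6000).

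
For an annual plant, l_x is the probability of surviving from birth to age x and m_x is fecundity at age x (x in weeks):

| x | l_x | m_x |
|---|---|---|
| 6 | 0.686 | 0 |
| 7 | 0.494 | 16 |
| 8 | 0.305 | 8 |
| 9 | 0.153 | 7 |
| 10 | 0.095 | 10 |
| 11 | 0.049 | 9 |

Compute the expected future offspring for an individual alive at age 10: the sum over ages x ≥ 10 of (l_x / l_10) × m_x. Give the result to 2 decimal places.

14.64

l_10 = 0.095. Conditional survival from age 10 to x is l_x / l_10.
  x=10: (0.095/0.095) × 10 = 10.0000
  x=11: (0.049/0.095) × 9 = 4.6421
Sum = 10.0000 + 4.6421 = 14.6421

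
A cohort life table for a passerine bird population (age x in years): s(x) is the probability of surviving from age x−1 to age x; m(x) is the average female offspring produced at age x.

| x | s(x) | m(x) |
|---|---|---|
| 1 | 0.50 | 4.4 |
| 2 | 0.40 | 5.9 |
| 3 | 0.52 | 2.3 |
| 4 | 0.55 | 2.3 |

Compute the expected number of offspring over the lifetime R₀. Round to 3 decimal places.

Survivorship from birth: l_x = s_1·s_2·…·s_x.
  l_1 = 0.50000
  l_2 = 0.20000
  l_3 = 0.10400
  l_4 = 0.05720
R₀ = Σ l_x m(x):
  age 1: 0.50000 × 4.4 = 2.2000
  age 2: 0.20000 × 5.9 = 1.1800
  age 3: 0.10400 × 2.3 = 0.2392
  age 4: 0.05720 × 2.3 = 0.1316
R₀ = 2.2000 + 1.1800 + 0.2392 + 0.1316 = 3.7508

3.751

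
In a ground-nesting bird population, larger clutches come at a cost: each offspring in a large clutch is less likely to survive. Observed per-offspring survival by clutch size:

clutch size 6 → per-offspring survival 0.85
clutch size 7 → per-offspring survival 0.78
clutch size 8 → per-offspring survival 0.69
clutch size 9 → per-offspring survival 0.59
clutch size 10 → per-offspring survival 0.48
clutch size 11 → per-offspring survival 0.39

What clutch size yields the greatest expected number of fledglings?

Expected fledglings = c × s(c):
  c=6: 6 × 0.85 = 5.100
  c=7: 7 × 0.78 = 5.460
  c=8: 8 × 0.69 = 5.520
  c=9: 9 × 0.59 = 5.310
  c=10: 10 × 0.48 = 4.800
  c=11: 11 × 0.39 = 4.290
Maximum at c = 8 (5.520 fledglings).

8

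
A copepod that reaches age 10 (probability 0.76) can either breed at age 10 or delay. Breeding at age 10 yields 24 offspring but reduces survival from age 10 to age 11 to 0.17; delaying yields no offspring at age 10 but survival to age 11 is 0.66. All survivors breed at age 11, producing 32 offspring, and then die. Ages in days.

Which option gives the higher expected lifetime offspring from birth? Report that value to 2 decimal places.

22.37

breed at age 10: R₀ = 0.76 × (24 + 0.17 × 32) = 0.76 × 29.4400 = 22.3744
delay to age 11: R₀ = 0.76 × (0.66 × 32) = 0.76 × 21.1200 = 16.0512
Higher: breed at age 10 (22.3744).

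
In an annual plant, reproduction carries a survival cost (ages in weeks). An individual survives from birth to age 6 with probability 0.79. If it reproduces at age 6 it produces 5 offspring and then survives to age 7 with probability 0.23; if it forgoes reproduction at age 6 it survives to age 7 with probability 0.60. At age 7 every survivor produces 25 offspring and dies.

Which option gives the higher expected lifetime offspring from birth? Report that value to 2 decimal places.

11.85

breed at age 6: R₀ = 0.79 × (5 + 0.23 × 25) = 0.79 × 10.7500 = 8.4925
delay to age 7: R₀ = 0.79 × (0.60 × 25) = 0.79 × 15.0000 = 11.8500
Higher: delay to age 7 (11.8500).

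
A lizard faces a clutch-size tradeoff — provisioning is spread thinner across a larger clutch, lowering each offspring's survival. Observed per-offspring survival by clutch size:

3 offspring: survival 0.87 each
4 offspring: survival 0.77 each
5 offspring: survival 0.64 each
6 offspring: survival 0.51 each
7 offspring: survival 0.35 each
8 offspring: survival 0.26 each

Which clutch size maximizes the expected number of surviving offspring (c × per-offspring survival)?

Expected surviving offspring = c × s(c):
  c=3: 3 × 0.87 = 2.610
  c=4: 4 × 0.77 = 3.080
  c=5: 5 × 0.64 = 3.200
  c=6: 6 × 0.51 = 3.060
  c=7: 7 × 0.35 = 2.450
  c=8: 8 × 0.26 = 2.080
Maximum at c = 5 (3.200 surviving offspring).

5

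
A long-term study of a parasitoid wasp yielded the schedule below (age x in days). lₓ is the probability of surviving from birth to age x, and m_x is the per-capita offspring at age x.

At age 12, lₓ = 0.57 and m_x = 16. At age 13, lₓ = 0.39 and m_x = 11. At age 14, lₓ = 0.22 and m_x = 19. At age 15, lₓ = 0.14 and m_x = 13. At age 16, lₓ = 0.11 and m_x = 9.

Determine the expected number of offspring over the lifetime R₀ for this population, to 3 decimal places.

R₀ = Σ lₓ m_x:
  age 12: 0.57 × 16 = 9.1200
  age 13: 0.39 × 11 = 4.2900
  age 14: 0.22 × 19 = 4.1800
  age 15: 0.14 × 13 = 1.8200
  age 16: 0.11 × 9 = 0.9900
R₀ = 9.1200 + 4.2900 + 4.1800 + 1.8200 + 0.9900 = 20.4000

20.400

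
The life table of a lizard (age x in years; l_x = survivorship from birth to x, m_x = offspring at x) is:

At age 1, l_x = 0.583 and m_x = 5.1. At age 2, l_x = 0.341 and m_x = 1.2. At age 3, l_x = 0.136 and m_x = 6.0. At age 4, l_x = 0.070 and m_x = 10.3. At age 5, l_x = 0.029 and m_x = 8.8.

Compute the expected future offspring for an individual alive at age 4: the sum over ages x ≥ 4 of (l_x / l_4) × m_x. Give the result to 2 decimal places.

13.95

l_4 = 0.070. Conditional survival from age 4 to x is l_x / l_4.
  x=4: (0.070/0.070) × 10.3 = 10.3000
  x=5: (0.029/0.070) × 8.8 = 3.6457
Sum = 10.3000 + 3.6457 = 13.9457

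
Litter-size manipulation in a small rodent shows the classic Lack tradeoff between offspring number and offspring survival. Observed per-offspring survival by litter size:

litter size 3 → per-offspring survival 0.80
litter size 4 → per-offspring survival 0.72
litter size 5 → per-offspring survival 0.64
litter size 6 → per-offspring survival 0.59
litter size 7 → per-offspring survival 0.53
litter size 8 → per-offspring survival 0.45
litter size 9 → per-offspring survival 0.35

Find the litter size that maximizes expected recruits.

Expected recruits = c × s(c):
  c=3: 3 × 0.80 = 2.400
  c=4: 4 × 0.72 = 2.880
  c=5: 5 × 0.64 = 3.200
  c=6: 6 × 0.59 = 3.540
  c=7: 7 × 0.53 = 3.710
  c=8: 8 × 0.45 = 3.600
  c=9: 9 × 0.35 = 3.150
Maximum at c = 7 (3.710 recruits).

7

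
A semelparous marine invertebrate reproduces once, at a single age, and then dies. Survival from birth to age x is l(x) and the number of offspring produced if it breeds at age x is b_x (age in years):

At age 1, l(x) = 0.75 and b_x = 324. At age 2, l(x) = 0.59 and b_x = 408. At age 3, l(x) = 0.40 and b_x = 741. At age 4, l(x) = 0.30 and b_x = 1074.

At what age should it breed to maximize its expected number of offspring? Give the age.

Expected offspring if breeding at age x = l(x) × b_x:
  age 1: 0.75 × 324 = 243.000
  age 2: 0.59 × 408 = 240.720
  age 3: 0.40 × 741 = 296.400
  age 4: 0.30 × 1074 = 322.200
Maximum at age 4 (322.200).

4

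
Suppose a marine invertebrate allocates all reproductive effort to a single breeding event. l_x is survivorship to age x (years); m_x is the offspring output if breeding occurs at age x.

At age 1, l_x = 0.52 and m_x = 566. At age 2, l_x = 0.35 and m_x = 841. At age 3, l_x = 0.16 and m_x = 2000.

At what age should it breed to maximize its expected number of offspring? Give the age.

3

Expected offspring if breeding at age x = l_x × m_x:
  age 1: 0.52 × 566 = 294.320
  age 2: 0.35 × 841 = 294.350
  age 3: 0.16 × 2000 = 320.000
Maximum at age 3 (320.000).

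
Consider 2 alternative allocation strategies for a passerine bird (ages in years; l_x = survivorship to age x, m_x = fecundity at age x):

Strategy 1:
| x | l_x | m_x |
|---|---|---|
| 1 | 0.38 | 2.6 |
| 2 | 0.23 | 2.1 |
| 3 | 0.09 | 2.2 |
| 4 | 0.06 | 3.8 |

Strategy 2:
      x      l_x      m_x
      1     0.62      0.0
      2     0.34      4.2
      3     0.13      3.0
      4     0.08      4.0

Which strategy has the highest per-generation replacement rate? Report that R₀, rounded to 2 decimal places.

Strategy 1: R₀ = 0.38×2.6 + 0.23×2.1 + 0.09×2.2 + 0.06×3.8 = 1.8970
Strategy 2: R₀ = 0.62×0.0 + 0.34×4.2 + 0.13×3.0 + 0.08×4.0 = 2.1380
Highest R₀: strategy 2 with 2.1380.

2.14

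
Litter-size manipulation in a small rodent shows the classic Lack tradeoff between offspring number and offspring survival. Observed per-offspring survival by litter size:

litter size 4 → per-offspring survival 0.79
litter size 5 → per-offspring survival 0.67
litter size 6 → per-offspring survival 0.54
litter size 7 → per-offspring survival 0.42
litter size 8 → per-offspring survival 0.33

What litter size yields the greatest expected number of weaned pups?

5

Expected weaned pups = c × s(c):
  c=4: 4 × 0.79 = 3.160
  c=5: 5 × 0.67 = 3.350
  c=6: 6 × 0.54 = 3.240
  c=7: 7 × 0.42 = 2.940
  c=8: 8 × 0.33 = 2.640
Maximum at c = 5 (3.350 weaned pups).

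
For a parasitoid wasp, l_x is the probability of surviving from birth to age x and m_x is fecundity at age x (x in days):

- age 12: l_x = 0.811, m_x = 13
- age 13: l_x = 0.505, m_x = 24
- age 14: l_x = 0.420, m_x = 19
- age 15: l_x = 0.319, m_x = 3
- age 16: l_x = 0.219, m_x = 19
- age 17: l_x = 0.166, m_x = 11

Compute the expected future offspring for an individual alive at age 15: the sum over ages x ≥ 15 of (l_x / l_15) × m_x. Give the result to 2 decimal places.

21.77

l_15 = 0.319. Conditional survival from age 15 to x is l_x / l_15.
  x=15: (0.319/0.319) × 3 = 3.0000
  x=16: (0.219/0.319) × 19 = 13.0439
  x=17: (0.166/0.319) × 11 = 5.7241
Sum = 3.0000 + 13.0439 + 5.7241 = 21.7680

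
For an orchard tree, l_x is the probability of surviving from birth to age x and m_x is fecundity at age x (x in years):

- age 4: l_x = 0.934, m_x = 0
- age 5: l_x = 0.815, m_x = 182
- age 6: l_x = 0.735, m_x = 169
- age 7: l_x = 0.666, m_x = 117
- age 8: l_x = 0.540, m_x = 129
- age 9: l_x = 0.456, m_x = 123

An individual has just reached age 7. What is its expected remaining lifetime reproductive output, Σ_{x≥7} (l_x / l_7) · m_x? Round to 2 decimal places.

305.81

l_7 = 0.666. Conditional survival from age 7 to x is l_x / l_7.
  x=7: (0.666/0.666) × 117 = 117.0000
  x=8: (0.540/0.666) × 129 = 104.5946
  x=9: (0.456/0.666) × 123 = 84.2162
Sum = 117.0000 + 104.5946 + 84.2162 = 305.8108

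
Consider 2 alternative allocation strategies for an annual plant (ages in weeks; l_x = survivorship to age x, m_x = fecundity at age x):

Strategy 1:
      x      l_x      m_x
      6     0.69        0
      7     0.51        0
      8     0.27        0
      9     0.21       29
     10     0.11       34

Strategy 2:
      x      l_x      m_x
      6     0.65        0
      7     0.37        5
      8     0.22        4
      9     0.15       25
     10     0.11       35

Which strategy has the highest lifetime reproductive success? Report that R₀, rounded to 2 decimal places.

10.33

Strategy 1: R₀ = 0.69×0 + 0.51×0 + 0.27×0 + 0.21×29 + 0.11×34 = 9.8300
Strategy 2: R₀ = 0.65×0 + 0.37×5 + 0.22×4 + 0.15×25 + 0.11×35 = 10.3300
Highest R₀: strategy 2 with 10.3300.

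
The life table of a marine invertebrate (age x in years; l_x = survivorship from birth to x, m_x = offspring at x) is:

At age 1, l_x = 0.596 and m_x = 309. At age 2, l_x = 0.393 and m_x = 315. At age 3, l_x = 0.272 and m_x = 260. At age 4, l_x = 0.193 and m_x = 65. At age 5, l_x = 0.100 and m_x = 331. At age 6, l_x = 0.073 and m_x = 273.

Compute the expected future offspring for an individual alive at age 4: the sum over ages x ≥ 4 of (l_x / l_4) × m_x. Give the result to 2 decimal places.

l_4 = 0.193. Conditional survival from age 4 to x is l_x / l_4.
  x=4: (0.193/0.193) × 65 = 65.0000
  x=5: (0.100/0.193) × 331 = 171.5026
  x=6: (0.073/0.193) × 273 = 103.2591
Sum = 65.0000 + 171.5026 + 103.2591 = 339.7617

339.76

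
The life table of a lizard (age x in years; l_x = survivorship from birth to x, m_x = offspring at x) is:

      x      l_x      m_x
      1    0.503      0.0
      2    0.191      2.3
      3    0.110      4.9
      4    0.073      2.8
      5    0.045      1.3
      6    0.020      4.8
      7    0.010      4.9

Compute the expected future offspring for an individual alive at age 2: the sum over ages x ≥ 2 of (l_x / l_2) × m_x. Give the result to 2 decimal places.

7.26

l_2 = 0.191. Conditional survival from age 2 to x is l_x / l_2.
  x=2: (0.191/0.191) × 2.3 = 2.3000
  x=3: (0.110/0.191) × 4.9 = 2.8220
  x=4: (0.073/0.191) × 2.8 = 1.0702
  x=5: (0.045/0.191) × 1.3 = 0.3063
  x=6: (0.020/0.191) × 4.8 = 0.5026
  x=7: (0.010/0.191) × 4.9 = 0.2565
Sum = 2.3000 + 2.8220 + 1.0702 + 0.3063 + 0.5026 + 0.2565 = 7.2576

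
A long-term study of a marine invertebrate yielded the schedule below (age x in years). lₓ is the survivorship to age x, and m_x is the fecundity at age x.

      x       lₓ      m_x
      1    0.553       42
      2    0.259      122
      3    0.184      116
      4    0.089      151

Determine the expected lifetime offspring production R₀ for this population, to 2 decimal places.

89.61

R₀ = Σ lₓ m_x:
  age 1: 0.553 × 42 = 23.2260
  age 2: 0.259 × 122 = 31.5980
  age 3: 0.184 × 116 = 21.3440
  age 4: 0.089 × 151 = 13.4390
R₀ = 23.2260 + 31.5980 + 21.3440 + 13.4390 = 89.6070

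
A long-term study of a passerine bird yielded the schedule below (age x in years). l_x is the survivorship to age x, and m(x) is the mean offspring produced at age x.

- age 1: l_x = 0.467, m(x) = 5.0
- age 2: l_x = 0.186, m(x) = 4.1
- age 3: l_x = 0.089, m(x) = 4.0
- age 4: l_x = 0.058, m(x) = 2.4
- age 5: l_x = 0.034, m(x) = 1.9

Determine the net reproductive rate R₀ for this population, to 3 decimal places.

R₀ = Σ l_x m(x):
  age 1: 0.467 × 5.0 = 2.3350
  age 2: 0.186 × 4.1 = 0.7626
  age 3: 0.089 × 4.0 = 0.3560
  age 4: 0.058 × 2.4 = 0.1392
  age 5: 0.034 × 1.9 = 0.0646
R₀ = 2.3350 + 0.7626 + 0.3560 + 0.1392 + 0.0646 = 3.6574

3.657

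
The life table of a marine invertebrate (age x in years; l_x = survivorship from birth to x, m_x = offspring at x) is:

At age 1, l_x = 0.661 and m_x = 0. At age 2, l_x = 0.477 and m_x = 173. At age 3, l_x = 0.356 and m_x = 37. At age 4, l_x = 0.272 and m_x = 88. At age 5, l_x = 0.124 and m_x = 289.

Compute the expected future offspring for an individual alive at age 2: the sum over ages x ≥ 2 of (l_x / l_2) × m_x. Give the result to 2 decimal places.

l_2 = 0.477. Conditional survival from age 2 to x is l_x / l_2.
  x=2: (0.477/0.477) × 173 = 173.0000
  x=3: (0.356/0.477) × 37 = 27.6143
  x=4: (0.272/0.477) × 88 = 50.1803
  x=5: (0.124/0.477) × 289 = 75.1279
Sum = 173.0000 + 27.6143 + 50.1803 + 75.1279 = 325.9224

325.92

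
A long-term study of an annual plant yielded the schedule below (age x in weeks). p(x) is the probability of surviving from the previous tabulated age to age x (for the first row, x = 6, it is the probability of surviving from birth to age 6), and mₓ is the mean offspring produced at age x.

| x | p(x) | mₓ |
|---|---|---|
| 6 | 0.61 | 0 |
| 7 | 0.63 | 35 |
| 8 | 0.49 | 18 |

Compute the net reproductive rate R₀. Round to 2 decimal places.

16.84

Survivorship from birth: l_x = p_6·p_7·…·p_x.
  l_6 = 0.61000
  l_7 = 0.38430
  l_8 = 0.18831
R₀ = Σ l_x mₓ:
  age 6: 0.61000 × 0 = 0.0000
  age 7: 0.38430 × 35 = 13.4505
  age 8: 0.18831 × 18 = 3.3896
R₀ = 0.0000 + 13.4505 + 3.3896 = 16.8401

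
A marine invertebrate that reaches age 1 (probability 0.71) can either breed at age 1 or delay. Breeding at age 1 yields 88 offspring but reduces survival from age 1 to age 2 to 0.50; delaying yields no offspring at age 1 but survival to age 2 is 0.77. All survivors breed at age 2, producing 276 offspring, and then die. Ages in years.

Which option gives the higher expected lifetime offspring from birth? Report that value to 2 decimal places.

breed at age 1: R₀ = 0.71 × (88 + 0.50 × 276) = 0.71 × 226.0000 = 160.4600
delay to age 2: R₀ = 0.71 × (0.77 × 276) = 0.71 × 212.5200 = 150.8892
Higher: breed at age 1 (160.4600).

160.46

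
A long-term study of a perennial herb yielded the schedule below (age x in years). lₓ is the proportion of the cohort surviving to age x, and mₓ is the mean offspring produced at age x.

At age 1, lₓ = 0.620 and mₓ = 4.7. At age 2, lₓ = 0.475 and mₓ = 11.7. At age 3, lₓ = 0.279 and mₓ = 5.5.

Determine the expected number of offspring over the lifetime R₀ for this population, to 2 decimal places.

R₀ = Σ lₓ mₓ:
  age 1: 0.620 × 4.7 = 2.9140
  age 2: 0.475 × 11.7 = 5.5575
  age 3: 0.279 × 5.5 = 1.5345
R₀ = 2.9140 + 5.5575 + 1.5345 = 10.0060

10.01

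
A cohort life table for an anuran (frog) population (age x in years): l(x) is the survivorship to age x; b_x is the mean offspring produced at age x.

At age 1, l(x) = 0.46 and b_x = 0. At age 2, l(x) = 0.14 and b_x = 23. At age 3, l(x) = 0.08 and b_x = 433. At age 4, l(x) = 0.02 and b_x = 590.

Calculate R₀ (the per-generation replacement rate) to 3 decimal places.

49.660

R₀ = Σ l(x) b_x:
  age 1: 0.46 × 0 = 0.0000
  age 2: 0.14 × 23 = 3.2200
  age 3: 0.08 × 433 = 34.6400
  age 4: 0.02 × 590 = 11.8000
R₀ = 0.0000 + 3.2200 + 34.6400 + 11.8000 = 49.6600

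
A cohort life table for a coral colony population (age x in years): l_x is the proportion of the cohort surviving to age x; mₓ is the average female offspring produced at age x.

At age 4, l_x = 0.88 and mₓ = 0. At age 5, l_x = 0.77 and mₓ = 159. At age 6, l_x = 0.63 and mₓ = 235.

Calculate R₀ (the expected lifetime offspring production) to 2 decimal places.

270.48

R₀ = Σ l_x mₓ:
  age 4: 0.88 × 0 = 0.0000
  age 5: 0.77 × 159 = 122.4300
  age 6: 0.63 × 235 = 148.0500
R₀ = 0.0000 + 122.4300 + 148.0500 = 270.4800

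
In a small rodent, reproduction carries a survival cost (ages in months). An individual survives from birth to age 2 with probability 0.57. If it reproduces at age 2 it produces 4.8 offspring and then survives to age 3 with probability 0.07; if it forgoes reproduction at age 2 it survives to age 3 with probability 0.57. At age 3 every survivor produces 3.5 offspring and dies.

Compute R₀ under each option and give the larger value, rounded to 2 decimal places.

breed at age 2: R₀ = 0.57 × (4.8 + 0.07 × 3.5) = 0.57 × 5.0450 = 2.8756
delay to age 3: R₀ = 0.57 × (0.57 × 3.5) = 0.57 × 1.9950 = 1.1371
Higher: breed at age 2 (2.8756).

2.88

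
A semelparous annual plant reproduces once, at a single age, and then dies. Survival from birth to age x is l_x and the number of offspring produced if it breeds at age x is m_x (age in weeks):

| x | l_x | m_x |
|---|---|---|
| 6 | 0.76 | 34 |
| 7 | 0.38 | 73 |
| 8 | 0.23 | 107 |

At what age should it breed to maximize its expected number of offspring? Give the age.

7

Expected offspring if breeding at age x = l_x × m_x:
  age 6: 0.76 × 34 = 25.840
  age 7: 0.38 × 73 = 27.740
  age 8: 0.23 × 107 = 24.610
Maximum at age 7 (27.740).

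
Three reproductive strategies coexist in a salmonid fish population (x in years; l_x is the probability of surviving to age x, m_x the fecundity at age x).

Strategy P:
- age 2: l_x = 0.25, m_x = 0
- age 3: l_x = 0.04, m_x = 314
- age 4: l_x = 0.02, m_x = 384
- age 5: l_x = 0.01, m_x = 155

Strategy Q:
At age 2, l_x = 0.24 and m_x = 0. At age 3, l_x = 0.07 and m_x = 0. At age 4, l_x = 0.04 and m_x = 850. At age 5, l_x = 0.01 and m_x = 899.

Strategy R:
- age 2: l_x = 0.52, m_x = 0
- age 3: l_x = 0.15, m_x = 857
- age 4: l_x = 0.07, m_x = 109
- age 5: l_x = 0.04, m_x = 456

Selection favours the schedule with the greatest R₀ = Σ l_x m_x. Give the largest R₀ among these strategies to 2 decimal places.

154.42

Strategy P: R₀ = 0.25×0 + 0.04×314 + 0.02×384 + 0.01×155 = 21.7900
Strategy Q: R₀ = 0.24×0 + 0.07×0 + 0.04×850 + 0.01×899 = 42.9900
Strategy R: R₀ = 0.52×0 + 0.15×857 + 0.07×109 + 0.04×456 = 154.4200
Highest R₀: strategy R with 154.4200.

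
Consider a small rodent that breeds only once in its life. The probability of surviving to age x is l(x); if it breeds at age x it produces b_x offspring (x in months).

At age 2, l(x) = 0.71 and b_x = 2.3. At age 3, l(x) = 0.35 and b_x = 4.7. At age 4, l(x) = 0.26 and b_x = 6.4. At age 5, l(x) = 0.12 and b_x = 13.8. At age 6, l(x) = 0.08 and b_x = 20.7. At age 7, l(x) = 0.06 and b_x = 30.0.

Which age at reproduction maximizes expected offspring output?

Expected offspring if breeding at age x = l(x) × b_x:
  age 2: 0.71 × 2.3 = 1.633
  age 3: 0.35 × 4.7 = 1.645
  age 4: 0.26 × 6.4 = 1.664
  age 5: 0.12 × 13.8 = 1.656
  age 6: 0.08 × 20.7 = 1.656
  age 7: 0.06 × 30.0 = 1.800
Maximum at age 7 (1.800).

7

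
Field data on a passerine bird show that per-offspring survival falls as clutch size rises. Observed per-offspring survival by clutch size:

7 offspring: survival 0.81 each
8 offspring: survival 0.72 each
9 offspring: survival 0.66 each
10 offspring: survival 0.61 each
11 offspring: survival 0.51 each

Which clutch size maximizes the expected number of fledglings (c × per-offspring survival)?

Expected fledglings = c × s(c):
  c=7: 7 × 0.81 = 5.670
  c=8: 8 × 0.72 = 5.760
  c=9: 9 × 0.66 = 5.940
  c=10: 10 × 0.61 = 6.100
  c=11: 11 × 0.51 = 5.610
Maximum at c = 10 (6.100 fledglings).

10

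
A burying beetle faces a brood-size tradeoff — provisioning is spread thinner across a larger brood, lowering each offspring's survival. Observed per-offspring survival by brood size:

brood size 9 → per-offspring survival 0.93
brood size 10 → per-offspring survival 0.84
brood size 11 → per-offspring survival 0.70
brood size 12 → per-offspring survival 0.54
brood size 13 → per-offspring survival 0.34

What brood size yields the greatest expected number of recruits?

10

Expected recruits = c × s(c):
  c=9: 9 × 0.93 = 8.370
  c=10: 10 × 0.84 = 8.400
  c=11: 11 × 0.70 = 7.700
  c=12: 12 × 0.54 = 6.480
  c=13: 13 × 0.34 = 4.420
Maximum at c = 10 (8.400 recruits).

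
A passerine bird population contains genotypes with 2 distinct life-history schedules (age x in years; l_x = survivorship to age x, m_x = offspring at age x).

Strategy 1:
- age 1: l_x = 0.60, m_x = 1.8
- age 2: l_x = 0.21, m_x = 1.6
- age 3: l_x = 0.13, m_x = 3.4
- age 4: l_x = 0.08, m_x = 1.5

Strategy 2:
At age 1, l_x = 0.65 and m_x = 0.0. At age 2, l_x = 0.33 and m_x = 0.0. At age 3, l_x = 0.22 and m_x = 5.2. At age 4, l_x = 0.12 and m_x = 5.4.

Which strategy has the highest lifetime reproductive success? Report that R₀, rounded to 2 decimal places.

1.98

Strategy 1: R₀ = 0.60×1.8 + 0.21×1.6 + 0.13×3.4 + 0.08×1.5 = 1.9780
Strategy 2: R₀ = 0.65×0.0 + 0.33×0.0 + 0.22×5.2 + 0.12×5.4 = 1.7920
Highest R₀: strategy 1 with 1.9780.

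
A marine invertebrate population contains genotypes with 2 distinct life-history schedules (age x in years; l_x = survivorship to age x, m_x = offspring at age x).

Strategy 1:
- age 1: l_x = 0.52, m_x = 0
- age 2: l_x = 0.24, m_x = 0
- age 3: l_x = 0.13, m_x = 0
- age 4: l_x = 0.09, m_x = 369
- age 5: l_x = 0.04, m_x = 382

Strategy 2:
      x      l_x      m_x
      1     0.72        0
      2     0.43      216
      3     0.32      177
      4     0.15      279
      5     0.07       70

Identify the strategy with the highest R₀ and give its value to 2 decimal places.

Strategy 1: R₀ = 0.52×0 + 0.24×0 + 0.13×0 + 0.09×369 + 0.04×382 = 48.4900
Strategy 2: R₀ = 0.72×0 + 0.43×216 + 0.32×177 + 0.15×279 + 0.07×70 = 196.2700
Highest R₀: strategy 2 with 196.2700.

196.27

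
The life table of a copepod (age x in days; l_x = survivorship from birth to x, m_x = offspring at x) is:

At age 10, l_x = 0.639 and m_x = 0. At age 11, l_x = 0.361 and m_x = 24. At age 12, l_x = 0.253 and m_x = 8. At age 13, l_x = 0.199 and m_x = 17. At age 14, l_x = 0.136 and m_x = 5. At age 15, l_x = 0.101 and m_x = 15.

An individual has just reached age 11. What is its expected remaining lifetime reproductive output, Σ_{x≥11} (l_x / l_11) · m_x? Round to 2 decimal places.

l_11 = 0.361. Conditional survival from age 11 to x is l_x / l_11.
  x=11: (0.361/0.361) × 24 = 24.0000
  x=12: (0.253/0.361) × 8 = 5.6066
  x=13: (0.199/0.361) × 17 = 9.3712
  x=14: (0.136/0.361) × 5 = 1.8837
  x=15: (0.101/0.361) × 15 = 4.1967
Sum = 24.0000 + 5.6066 + 9.3712 + 1.8837 + 4.1967 = 45.0582

45.06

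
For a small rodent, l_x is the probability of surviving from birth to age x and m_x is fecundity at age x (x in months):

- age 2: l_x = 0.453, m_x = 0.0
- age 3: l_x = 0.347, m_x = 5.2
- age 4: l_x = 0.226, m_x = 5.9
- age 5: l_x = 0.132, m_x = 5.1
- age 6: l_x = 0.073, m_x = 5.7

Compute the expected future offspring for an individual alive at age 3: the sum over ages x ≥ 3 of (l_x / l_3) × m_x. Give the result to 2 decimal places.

12.18

l_3 = 0.347. Conditional survival from age 3 to x is l_x / l_3.
  x=3: (0.347/0.347) × 5.2 = 5.2000
  x=4: (0.226/0.347) × 5.9 = 3.8427
  x=5: (0.132/0.347) × 5.1 = 1.9401
  x=6: (0.073/0.347) × 5.7 = 1.1991
Sum = 5.2000 + 3.8427 + 1.9401 + 1.1991 = 12.1818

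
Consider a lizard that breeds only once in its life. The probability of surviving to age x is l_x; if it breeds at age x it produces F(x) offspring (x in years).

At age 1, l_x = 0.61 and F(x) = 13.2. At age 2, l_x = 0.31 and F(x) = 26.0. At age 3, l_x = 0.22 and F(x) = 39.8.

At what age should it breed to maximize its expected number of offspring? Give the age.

Expected offspring if breeding at age x = l_x × F(x):
  age 1: 0.61 × 13.2 = 8.052
  age 2: 0.31 × 26.0 = 8.060
  age 3: 0.22 × 39.8 = 8.756
Maximum at age 3 (8.756).

3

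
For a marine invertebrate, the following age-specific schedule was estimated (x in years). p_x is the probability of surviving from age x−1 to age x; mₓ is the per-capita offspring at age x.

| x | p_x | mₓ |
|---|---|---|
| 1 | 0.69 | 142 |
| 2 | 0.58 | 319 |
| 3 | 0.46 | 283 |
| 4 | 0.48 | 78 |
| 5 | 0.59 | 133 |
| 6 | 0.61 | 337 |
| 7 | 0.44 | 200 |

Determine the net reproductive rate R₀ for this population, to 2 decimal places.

305.08

Survivorship from birth: l_x = p_1·p_2·…·p_x.
  l_1 = 0.69000
  l_2 = 0.40020
  l_3 = 0.18409
  l_4 = 0.08836
  l_5 = 0.05213
  l_6 = 0.03180
  l_7 = 0.01399
R₀ = Σ l_x mₓ:
  age 1: 0.69000 × 142 = 97.9800
  age 2: 0.40020 × 319 = 127.6638
  age 3: 0.18409 × 283 = 52.0975
  age 4: 0.08836 × 78 = 6.8921
  age 5: 0.05213 × 133 = 6.9333
  age 6: 0.03180 × 337 = 10.7166
  age 7: 0.01399 × 200 = 2.7980
R₀ = 97.9800 + 127.6638 + 52.0975 + 6.8921 + 6.9333 + 10.7166 + 2.7980 = 305.0812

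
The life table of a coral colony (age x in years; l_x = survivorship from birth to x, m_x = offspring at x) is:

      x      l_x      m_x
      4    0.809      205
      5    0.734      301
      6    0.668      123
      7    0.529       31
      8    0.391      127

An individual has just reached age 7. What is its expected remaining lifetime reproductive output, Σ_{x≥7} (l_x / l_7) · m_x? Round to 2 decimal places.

l_7 = 0.529. Conditional survival from age 7 to x is l_x / l_7.
  x=7: (0.529/0.529) × 31 = 31.0000
  x=8: (0.391/0.529) × 127 = 93.8696
Sum = 31.0000 + 93.8696 = 124.8696

124.87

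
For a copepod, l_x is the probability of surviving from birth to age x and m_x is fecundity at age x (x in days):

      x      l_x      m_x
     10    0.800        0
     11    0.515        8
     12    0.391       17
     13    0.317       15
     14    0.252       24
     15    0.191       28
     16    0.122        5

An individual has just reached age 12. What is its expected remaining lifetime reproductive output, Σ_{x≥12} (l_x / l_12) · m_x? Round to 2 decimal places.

l_12 = 0.391. Conditional survival from age 12 to x is l_x / l_12.
  x=12: (0.391/0.391) × 17 = 17.0000
  x=13: (0.317/0.391) × 15 = 12.1611
  x=14: (0.252/0.391) × 24 = 15.4680
  x=15: (0.191/0.391) × 28 = 13.6777
  x=16: (0.122/0.391) × 5 = 1.5601
Sum = 17.0000 + 12.1611 + 15.4680 + 13.6777 + 1.5601 = 59.8670

59.87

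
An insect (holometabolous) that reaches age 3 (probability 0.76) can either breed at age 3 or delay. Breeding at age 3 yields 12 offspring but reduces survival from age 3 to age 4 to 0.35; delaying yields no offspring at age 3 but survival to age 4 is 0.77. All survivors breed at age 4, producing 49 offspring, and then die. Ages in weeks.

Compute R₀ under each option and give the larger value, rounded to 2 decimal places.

28.67

breed at age 3: R₀ = 0.76 × (12 + 0.35 × 49) = 0.76 × 29.1500 = 22.1540
delay to age 4: R₀ = 0.76 × (0.77 × 49) = 0.76 × 37.7300 = 28.6748
Higher: delay to age 4 (28.6748).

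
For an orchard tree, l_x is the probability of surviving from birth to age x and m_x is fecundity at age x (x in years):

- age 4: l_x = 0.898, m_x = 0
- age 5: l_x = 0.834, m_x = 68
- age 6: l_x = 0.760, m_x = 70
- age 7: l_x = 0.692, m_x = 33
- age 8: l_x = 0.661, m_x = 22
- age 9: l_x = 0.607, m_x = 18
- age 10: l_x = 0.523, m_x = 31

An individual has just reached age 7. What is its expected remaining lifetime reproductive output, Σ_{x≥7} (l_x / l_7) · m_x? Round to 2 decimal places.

l_7 = 0.692. Conditional survival from age 7 to x is l_x / l_7.
  x=7: (0.692/0.692) × 33 = 33.0000
  x=8: (0.661/0.692) × 22 = 21.0145
  x=9: (0.607/0.692) × 18 = 15.7890
  x=10: (0.523/0.692) × 31 = 23.4292
Sum = 33.0000 + 21.0145 + 15.7890 + 23.4292 = 93.2327

93.23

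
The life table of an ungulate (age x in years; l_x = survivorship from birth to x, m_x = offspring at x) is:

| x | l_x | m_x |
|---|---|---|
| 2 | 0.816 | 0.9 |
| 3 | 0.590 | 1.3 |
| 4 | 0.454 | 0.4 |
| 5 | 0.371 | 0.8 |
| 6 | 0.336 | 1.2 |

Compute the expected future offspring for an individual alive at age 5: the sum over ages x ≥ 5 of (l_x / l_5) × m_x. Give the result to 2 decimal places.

1.89

l_5 = 0.371. Conditional survival from age 5 to x is l_x / l_5.
  x=5: (0.371/0.371) × 0.8 = 0.8000
  x=6: (0.336/0.371) × 1.2 = 1.0868
Sum = 0.8000 + 1.0868 = 1.8868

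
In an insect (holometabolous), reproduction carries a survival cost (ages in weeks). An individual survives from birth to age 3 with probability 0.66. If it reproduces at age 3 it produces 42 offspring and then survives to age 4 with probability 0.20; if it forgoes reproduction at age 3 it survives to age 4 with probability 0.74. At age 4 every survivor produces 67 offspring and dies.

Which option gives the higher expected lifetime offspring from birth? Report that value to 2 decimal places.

breed at age 3: R₀ = 0.66 × (42 + 0.20 × 67) = 0.66 × 55.4000 = 36.5640
delay to age 4: R₀ = 0.66 × (0.74 × 67) = 0.66 × 49.5800 = 32.7228
Higher: breed at age 3 (36.5640).

36.56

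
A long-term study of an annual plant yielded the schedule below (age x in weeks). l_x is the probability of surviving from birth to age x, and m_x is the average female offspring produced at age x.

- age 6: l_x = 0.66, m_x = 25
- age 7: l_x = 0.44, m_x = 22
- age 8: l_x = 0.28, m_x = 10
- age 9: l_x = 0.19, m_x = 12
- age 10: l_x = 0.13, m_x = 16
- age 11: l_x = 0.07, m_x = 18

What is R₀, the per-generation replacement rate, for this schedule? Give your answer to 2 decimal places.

R₀ = Σ l_x m_x:
  age 6: 0.66 × 25 = 16.5000
  age 7: 0.44 × 22 = 9.6800
  age 8: 0.28 × 10 = 2.8000
  age 9: 0.19 × 12 = 2.2800
  age 10: 0.13 × 16 = 2.0800
  age 11: 0.07 × 18 = 1.2600
R₀ = 16.5000 + 9.6800 + 2.8000 + 2.2800 + 2.0800 + 1.2600 = 34.6000

34.60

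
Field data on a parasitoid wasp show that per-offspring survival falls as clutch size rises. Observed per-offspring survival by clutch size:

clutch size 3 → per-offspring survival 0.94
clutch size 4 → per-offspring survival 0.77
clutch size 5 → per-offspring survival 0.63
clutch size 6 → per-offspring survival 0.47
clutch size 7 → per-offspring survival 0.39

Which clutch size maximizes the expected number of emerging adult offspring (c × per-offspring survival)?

Expected emerging adult offspring = c × s(c):
  c=3: 3 × 0.94 = 2.820
  c=4: 4 × 0.77 = 3.080
  c=5: 5 × 0.63 = 3.150
  c=6: 6 × 0.47 = 2.820
  c=7: 7 × 0.39 = 2.730
Maximum at c = 5 (3.150 emerging adult offspring).

5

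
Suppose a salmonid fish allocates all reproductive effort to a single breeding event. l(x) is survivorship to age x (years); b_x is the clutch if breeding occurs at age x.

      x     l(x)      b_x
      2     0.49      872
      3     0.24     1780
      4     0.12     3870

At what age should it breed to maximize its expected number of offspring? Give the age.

Expected offspring if breeding at age x = l(x) × b_x:
  age 2: 0.49 × 872 = 427.280
  age 3: 0.24 × 1780 = 427.200
  age 4: 0.12 × 3870 = 464.400
Maximum at age 4 (464.400).

4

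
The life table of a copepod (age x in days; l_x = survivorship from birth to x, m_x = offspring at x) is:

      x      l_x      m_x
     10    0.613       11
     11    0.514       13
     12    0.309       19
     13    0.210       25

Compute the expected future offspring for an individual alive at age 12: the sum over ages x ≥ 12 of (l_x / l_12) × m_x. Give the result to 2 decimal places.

35.99

l_12 = 0.309. Conditional survival from age 12 to x is l_x / l_12.
  x=12: (0.309/0.309) × 19 = 19.0000
  x=13: (0.210/0.309) × 25 = 16.9903
Sum = 19.0000 + 16.9903 = 35.9903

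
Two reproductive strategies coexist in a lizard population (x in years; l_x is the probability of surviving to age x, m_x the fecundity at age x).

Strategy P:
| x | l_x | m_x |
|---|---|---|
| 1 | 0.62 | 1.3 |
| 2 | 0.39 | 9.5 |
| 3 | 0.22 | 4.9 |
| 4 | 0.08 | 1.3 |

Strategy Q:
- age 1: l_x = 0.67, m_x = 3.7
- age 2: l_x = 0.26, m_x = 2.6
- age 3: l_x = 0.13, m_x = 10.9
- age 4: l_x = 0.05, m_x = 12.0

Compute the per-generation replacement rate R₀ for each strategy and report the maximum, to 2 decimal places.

Strategy P: R₀ = 0.62×1.3 + 0.39×9.5 + 0.22×4.9 + 0.08×1.3 = 5.6930
Strategy Q: R₀ = 0.67×3.7 + 0.26×2.6 + 0.13×10.9 + 0.05×12.0 = 5.1720
Highest R₀: strategy P with 5.6930.

5.69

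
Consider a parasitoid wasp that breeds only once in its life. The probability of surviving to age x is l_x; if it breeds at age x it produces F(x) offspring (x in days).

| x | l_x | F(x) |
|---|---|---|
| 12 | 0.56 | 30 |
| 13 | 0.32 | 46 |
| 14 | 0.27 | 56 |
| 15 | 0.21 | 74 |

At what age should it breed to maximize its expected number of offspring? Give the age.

Expected offspring if breeding at age x = l_x × F(x):
  age 12: 0.56 × 30 = 16.800
  age 13: 0.32 × 46 = 14.720
  age 14: 0.27 × 56 = 15.120
  age 15: 0.21 × 74 = 15.540
Maximum at age 12 (16.800).

12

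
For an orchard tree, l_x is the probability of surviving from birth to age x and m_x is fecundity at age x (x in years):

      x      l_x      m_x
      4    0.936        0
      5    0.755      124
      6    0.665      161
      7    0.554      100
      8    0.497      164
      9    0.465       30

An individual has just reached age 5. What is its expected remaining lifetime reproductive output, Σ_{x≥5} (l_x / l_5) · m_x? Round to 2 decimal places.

l_5 = 0.755. Conditional survival from age 5 to x is l_x / l_5.
  x=5: (0.755/0.755) × 124 = 124.0000
  x=6: (0.665/0.755) × 161 = 141.8079
  x=7: (0.554/0.755) × 100 = 73.3775
  x=8: (0.497/0.755) × 164 = 107.9576
  x=9: (0.465/0.755) × 30 = 18.4768
Sum = 124.0000 + 141.8079 + 73.3775 + 107.9576 + 18.4768 = 465.6199

465.62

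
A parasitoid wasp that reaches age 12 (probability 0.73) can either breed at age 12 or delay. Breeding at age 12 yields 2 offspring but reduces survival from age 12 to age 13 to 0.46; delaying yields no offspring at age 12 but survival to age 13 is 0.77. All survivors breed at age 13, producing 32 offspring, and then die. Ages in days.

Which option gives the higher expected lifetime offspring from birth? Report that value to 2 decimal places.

17.99

breed at age 12: R₀ = 0.73 × (2 + 0.46 × 32) = 0.73 × 16.7200 = 12.2056
delay to age 13: R₀ = 0.73 × (0.77 × 32) = 0.73 × 24.6400 = 17.9872
Higher: delay to age 13 (17.9872).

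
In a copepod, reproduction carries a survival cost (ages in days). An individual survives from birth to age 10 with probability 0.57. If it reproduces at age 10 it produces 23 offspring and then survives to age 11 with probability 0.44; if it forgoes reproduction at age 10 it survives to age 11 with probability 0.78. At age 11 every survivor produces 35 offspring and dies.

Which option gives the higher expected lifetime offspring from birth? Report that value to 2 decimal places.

21.89

breed at age 10: R₀ = 0.57 × (23 + 0.44 × 35) = 0.57 × 38.4000 = 21.8880
delay to age 11: R₀ = 0.57 × (0.78 × 35) = 0.57 × 27.3000 = 15.5610
Higher: breed at age 10 (21.8880).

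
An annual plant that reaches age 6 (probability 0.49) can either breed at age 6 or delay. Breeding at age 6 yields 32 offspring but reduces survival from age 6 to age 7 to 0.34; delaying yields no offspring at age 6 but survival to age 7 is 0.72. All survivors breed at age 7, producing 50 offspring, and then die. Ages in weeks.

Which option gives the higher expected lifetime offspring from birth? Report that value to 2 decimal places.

24.01

breed at age 6: R₀ = 0.49 × (32 + 0.34 × 50) = 0.49 × 49.0000 = 24.0100
delay to age 7: R₀ = 0.49 × (0.72 × 50) = 0.49 × 36.0000 = 17.6400
Higher: breed at age 6 (24.0100).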